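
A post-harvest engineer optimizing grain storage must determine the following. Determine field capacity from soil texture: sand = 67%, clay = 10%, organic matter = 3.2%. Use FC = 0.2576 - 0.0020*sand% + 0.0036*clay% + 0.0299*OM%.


FC = 0.2576 - 0.0020*67 + 0.0036*10 + 0.0299*3.2
   = 0.2576 - 0.1340 + 0.0360 + 0.0957
   = 0.2553


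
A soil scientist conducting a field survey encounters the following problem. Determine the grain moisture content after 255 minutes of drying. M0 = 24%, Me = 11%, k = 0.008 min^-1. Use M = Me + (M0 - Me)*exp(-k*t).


M = Me + (M0 - Me) * e^(-k*t)
  = 11 + (24 - 11) * e^(-0.008*255)
  = 11 + 13 * e^(-2.040)
  = 11 + 13 * 0.13003
  = 11 + 1.6904
  = 12.69%


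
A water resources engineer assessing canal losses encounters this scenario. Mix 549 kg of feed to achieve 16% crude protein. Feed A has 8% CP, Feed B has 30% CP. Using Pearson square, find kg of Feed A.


parts_A = CP_b - target = 30 - 16 = 14
parts_B = target - CP_a = 16 - 8 = 8
total_parts = 14 + 8 = 22
Feed A = 549 * 14 / 22 = 349.36 kg
Feed B = 549 * 8 / 22 = 199.64 kg

349.36 kg


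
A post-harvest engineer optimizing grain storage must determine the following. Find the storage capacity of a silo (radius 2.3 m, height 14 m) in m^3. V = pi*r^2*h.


V = pi * r^2 * h
  = pi * 2.3^2 * 14
  = pi * 5.29 * 14
  = 232.67 m^3


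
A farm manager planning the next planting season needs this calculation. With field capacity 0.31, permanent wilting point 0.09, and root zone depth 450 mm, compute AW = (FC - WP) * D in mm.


AW = (FC - WP) * D
   = (0.31 - 0.09) * 450
   = 0.22 * 450
   = 99 mm


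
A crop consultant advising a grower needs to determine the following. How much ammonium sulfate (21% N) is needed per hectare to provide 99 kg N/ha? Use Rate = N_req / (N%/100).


Rate = N_required / (N_content / 100)
     = 99 / (21 / 100)
     = 99 / 0.21
     = 471.43 kg/ha


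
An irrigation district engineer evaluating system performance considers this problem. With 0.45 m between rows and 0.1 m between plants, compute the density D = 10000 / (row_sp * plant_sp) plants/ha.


D = 10000 / (row_sp * plant_sp)
  = 10000 / (0.45 * 0.1)
  = 10000 / 0.0450
  = 222222.22 plants/ha


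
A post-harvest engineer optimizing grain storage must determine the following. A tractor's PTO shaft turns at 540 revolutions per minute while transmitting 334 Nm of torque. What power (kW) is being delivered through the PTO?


P = 2*pi*n*T / 60000
  = 2*pi * 540 * 334 / 60000
  = 1133235.30 / 60000
  = 18.89 kW


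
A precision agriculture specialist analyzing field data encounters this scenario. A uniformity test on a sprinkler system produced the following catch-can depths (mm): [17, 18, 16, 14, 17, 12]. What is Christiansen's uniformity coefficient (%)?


xbar = 94 / 6 = 15.667
sum|xi - xbar| = 10.667
CU = 100 * (1 - 10.667 / (6 * 15.667))
   = 100 * (1 - 0.1135)
   = 88.65%


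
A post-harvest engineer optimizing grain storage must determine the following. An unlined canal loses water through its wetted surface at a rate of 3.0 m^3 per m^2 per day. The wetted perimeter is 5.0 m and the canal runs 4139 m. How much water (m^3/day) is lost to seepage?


S = C * P * L
  = 3.0 * 5.0 * 4139
  = 62085 m^3/day


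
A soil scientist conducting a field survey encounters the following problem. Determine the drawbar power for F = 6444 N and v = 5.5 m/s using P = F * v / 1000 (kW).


P = F * v / 1000
  = 6444 * 5.5 / 1000
  = 35442 / 1000
  = 35.44 kW


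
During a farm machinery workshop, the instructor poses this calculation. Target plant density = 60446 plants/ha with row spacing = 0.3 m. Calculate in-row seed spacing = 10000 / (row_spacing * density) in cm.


spacing = 10000 / (row_sp * density)
        = 10000 / (0.3 * 60446)
        = 10000 / 18133.80
        = 0.55146 m = 55.15 cm


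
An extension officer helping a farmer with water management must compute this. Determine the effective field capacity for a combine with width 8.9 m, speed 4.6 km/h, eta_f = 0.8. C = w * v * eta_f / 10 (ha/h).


C = w * v * eta_f / 10
  = 8.9 * 4.6 * 0.8 / 10
  = 32.75 / 10
  = 3.28 ha/h


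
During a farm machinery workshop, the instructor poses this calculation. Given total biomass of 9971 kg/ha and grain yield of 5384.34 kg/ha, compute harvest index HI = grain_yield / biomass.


HI = grain_yield / biomass
   = 5384.34 / 9971
   = 0.54


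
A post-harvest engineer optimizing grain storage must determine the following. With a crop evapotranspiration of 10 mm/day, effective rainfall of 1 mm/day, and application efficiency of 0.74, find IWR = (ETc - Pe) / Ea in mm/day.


IWR = (ETc - Pe) / Ea
    = (10 - 1) / 0.74
    = 9 / 0.74
    = 12.16 mm/day


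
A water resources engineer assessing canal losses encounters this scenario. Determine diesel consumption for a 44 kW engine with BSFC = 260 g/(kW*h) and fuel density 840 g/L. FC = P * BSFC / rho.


FC = P * BSFC / rho_fuel
   = 44 * 260 / 840
   = 11440 / 840
   = 13.62 L/h


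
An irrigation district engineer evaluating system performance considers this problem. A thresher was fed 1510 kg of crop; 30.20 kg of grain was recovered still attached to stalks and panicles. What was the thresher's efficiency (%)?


eta = (total - unthreshed) / total * 100
    = (1510 - 30.20) / 1510 * 100
    = 1479.80 / 1510 * 100
    = 98%


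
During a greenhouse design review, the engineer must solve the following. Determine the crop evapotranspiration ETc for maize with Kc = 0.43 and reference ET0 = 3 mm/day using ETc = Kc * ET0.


ETc = Kc * ET0
    = 0.43 * 3
    = 1.29 mm/day


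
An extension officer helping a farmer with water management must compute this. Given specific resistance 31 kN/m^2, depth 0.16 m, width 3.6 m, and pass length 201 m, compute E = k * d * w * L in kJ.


E = k * d * w * L
  = 31 * 0.16 * 3.6 * 201
  = 3589.06 kJ


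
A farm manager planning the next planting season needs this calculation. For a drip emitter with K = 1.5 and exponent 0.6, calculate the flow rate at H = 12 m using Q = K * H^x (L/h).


Q = K * H^x
  = 1.5 * 12^0.6
  = 1.5 * 4.4413
  = 6.66 L/h


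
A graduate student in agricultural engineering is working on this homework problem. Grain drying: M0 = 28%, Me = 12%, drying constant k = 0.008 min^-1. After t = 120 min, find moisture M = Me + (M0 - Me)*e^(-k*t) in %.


M = Me + (M0 - Me) * e^(-k*t)
  = 12 + (28 - 12) * e^(-0.008*120)
  = 12 + 16 * e^(-0.960)
  = 12 + 16 * 0.38289
  = 12 + 6.1263
  = 18.13%


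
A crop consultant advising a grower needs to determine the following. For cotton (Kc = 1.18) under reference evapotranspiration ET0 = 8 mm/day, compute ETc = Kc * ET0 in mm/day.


ETc = Kc * ET0
    = 1.18 * 8
    = 9.44 mm/day


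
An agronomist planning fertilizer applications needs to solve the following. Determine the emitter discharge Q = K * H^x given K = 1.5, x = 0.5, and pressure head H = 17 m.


Q = K * H^x
  = 1.5 * 17^0.5
  = 1.5 * 4.1231
  = 6.18 L/h


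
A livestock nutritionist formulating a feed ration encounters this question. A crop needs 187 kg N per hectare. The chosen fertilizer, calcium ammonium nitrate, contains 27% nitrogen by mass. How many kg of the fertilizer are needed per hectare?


Rate = N_required / (N_content / 100)
     = 187 / (27 / 100)
     = 187 / 0.27
     = 692.59 kg/ha


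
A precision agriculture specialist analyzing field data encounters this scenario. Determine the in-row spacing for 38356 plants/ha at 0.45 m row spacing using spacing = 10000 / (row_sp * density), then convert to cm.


spacing = 10000 / (row_sp * density)
        = 10000 / (0.45 * 38356)
        = 10000 / 17260.20
        = 0.57937 m = 57.94 cm


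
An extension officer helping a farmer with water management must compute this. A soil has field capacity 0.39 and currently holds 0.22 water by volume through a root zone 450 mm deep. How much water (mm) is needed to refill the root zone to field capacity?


SMD = (FC - theta) * D
    = (0.39 - 0.22) * 450
    = 0.170 * 450
    = 76.50 mm


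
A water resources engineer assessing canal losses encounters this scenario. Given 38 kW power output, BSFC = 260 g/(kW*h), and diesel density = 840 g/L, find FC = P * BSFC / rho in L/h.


FC = P * BSFC / rho_fuel
   = 38 * 260 / 840
   = 9880 / 840
   = 11.76 L/h


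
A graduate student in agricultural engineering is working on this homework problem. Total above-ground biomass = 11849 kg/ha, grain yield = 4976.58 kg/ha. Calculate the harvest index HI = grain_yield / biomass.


HI = grain_yield / biomass
   = 4976.58 / 11849
   = 0.42


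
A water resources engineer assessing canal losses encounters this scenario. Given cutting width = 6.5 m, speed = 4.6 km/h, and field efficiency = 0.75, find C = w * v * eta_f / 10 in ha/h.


C = w * v * eta_f / 10
  = 6.5 * 4.6 * 0.75 / 10
  = 22.43 / 10
  = 2.24 ha/h


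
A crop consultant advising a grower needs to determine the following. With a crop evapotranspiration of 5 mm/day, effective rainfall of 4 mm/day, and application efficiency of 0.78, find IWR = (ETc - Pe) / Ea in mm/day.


IWR = (ETc - Pe) / Ea
    = (5 - 4) / 0.78
    = 1 / 0.78
    = 1.28 mm/day


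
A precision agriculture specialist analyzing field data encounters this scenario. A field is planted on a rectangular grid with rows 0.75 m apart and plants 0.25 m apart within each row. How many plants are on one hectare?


D = 10000 / (row_sp * plant_sp)
  = 10000 / (0.75 * 0.25)
  = 10000 / 0.1875
  = 53333.33 plants/ha


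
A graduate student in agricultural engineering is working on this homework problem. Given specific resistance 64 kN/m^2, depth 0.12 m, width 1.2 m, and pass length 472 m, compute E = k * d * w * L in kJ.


E = k * d * w * L
  = 64 * 0.12 * 1.2 * 472
  = 4349.95 kJ


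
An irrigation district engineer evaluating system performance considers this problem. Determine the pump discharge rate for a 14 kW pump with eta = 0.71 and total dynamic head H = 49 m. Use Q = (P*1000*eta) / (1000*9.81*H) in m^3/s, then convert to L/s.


Q = (P * 1000 * eta) / (rho * g * H)
  = (14 * 1000 * 0.71) / (1000 * 9.81 * 49)
  = 9940 / 480690
  = 0.02068 m^3/s = 20.68 L/s


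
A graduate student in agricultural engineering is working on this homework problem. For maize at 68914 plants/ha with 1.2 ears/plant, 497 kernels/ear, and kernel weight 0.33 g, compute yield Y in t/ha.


Y = density * ears * kernels * kw
  = 68914 * 1.2 * 497 * 0.33 g/ha
  = 13563102.17 g/ha
  = 13563.10 kg/ha = 13.56 t/ha


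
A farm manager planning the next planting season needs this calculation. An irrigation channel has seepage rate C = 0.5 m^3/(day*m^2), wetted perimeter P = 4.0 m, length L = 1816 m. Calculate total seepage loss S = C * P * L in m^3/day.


S = C * P * L
  = 0.5 * 4.0 * 1816
  = 3632 m^3/day


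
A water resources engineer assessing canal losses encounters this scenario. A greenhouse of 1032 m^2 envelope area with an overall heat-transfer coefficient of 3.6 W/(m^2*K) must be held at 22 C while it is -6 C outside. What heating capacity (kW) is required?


dT = 22 - (-6) = 28 K
Q = U * A * dT
  = 3.6 * 1032 * 28
  = 104025.60 W = 104.03 kW


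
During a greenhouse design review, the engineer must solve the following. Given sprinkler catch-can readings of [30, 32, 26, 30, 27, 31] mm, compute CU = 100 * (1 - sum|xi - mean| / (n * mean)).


xbar = 176 / 6 = 29.333
sum|xi - xbar| = 11.333
CU = 100 * (1 - 11.333 / (6 * 29.333))
   = 100 * (1 - 0.0644)
   = 93.56%


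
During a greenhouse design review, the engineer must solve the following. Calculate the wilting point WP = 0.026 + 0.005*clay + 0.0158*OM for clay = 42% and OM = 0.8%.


WP = 0.026 + 0.005*42 + 0.0158*0.8
   = 0.026 + 0.2100 + 0.0126
   = 0.2486


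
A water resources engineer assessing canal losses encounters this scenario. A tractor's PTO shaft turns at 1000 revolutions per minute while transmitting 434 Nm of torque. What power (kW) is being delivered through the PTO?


P = 2*pi*n*T / 60000
  = 2*pi * 1000 * 434 / 60000
  = 2726902.42 / 60000
  = 45.45 kW


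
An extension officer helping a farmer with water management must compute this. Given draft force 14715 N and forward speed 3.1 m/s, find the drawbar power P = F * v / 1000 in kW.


P = F * v / 1000
  = 14715 * 3.1 / 1000
  = 45616.50 / 1000
  = 45.62 kW


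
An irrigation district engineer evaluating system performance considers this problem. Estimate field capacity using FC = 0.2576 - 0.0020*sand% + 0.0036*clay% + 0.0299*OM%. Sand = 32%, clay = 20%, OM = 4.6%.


FC = 0.2576 - 0.0020*32 + 0.0036*20 + 0.0299*4.6
   = 0.2576 - 0.0640 + 0.0720 + 0.1375
   = 0.4031


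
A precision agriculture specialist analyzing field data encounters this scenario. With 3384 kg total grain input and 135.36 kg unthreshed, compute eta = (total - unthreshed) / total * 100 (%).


eta = (total - unthreshed) / total * 100
    = (3384 - 135.36) / 3384 * 100
    = 3248.64 / 3384 * 100
    = 96%


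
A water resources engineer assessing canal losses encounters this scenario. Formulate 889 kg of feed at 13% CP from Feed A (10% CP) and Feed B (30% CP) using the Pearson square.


parts_A = CP_b - target = 30 - 13 = 17
parts_B = target - CP_a = 13 - 10 = 3
total_parts = 17 + 3 = 20
Feed A = 889 * 17 / 20 = 755.65 kg
Feed B = 889 * 3 / 20 = 133.35 kg

755.65 kg


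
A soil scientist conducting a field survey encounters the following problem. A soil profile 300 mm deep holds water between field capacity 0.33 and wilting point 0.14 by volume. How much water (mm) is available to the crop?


AW = (FC - WP) * D
   = (0.33 - 0.14) * 300
   = 0.19 * 300
   = 57 mm


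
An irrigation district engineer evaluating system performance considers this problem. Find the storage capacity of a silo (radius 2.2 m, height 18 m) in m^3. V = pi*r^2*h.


V = pi * r^2 * h
  = pi * 2.2^2 * 18
  = pi * 4.84 * 18
  = 273.70 m^3


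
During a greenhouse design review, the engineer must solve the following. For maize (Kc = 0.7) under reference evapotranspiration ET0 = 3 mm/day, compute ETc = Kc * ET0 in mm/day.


ETc = Kc * ET0
    = 0.7 * 3
    = 2.10 mm/day


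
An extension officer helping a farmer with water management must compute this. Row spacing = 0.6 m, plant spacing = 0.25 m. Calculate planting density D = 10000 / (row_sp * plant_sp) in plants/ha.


D = 10000 / (row_sp * plant_sp)
  = 10000 / (0.6 * 0.25)
  = 10000 / 0.1500
  = 66666.67 plants/ha


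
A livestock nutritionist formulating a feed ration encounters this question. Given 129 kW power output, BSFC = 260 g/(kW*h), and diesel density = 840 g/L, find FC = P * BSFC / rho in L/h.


FC = P * BSFC / rho_fuel
   = 129 * 260 / 840
   = 33540 / 840
   = 39.93 L/h


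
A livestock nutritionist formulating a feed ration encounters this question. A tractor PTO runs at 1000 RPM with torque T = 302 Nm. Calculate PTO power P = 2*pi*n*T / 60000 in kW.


P = 2*pi*n*T / 60000
  = 2*pi * 1000 * 302 / 60000
  = 1897521.96 / 60000
  = 31.63 kW


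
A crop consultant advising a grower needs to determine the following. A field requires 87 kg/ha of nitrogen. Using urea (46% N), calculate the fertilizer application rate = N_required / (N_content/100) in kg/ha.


Rate = N_required / (N_content / 100)
     = 87 / (46 / 100)
     = 87 / 0.46
     = 189.13 kg/ha


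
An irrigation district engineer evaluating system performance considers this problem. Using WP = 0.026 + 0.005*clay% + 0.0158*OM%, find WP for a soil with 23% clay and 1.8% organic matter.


WP = 0.026 + 0.005*23 + 0.0158*1.8
   = 0.026 + 0.1150 + 0.0284
   = 0.1694


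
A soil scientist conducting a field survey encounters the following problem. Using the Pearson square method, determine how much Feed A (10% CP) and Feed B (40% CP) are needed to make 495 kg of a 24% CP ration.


parts_A = CP_b - target = 40 - 24 = 16
parts_B = target - CP_a = 24 - 10 = 14
total_parts = 16 + 14 = 30
Feed A = 495 * 16 / 30 = 264 kg
Feed B = 495 * 14 / 30 = 231 kg

264 kg


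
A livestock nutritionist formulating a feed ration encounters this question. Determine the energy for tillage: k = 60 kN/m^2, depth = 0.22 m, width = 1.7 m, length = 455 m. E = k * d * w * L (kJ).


E = k * d * w * L
  = 60 * 0.22 * 1.7 * 455
  = 10210.20 kJ


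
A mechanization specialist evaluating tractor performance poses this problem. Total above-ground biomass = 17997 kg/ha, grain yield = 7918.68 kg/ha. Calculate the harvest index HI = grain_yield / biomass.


HI = grain_yield / biomass
   = 7918.68 / 17997
   = 0.44


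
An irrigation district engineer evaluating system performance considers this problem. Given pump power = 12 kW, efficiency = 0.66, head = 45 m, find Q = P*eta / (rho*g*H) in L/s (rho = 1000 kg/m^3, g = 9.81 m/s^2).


Q = (P * 1000 * eta) / (rho * g * H)
  = (12 * 1000 * 0.66) / (1000 * 9.81 * 45)
  = 7920 / 441450
  = 0.01794 m^3/s = 17.94 L/s


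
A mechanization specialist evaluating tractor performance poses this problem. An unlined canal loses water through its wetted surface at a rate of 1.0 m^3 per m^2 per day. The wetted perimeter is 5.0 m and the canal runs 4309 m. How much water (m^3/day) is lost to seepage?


S = C * P * L
  = 1.0 * 5.0 * 4309
  = 21545 m^3/day


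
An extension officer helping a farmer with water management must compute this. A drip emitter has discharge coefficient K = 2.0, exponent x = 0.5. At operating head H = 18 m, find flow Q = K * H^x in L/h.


Q = K * H^x
  = 2.0 * 18^0.5
  = 2.0 * 4.2426
  = 8.49 L/h


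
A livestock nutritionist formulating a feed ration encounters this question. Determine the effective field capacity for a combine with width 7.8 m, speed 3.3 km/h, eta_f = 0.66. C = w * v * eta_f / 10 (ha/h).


C = w * v * eta_f / 10
  = 7.8 * 3.3 * 0.66 / 10
  = 16.99 / 10
  = 1.70 ha/h


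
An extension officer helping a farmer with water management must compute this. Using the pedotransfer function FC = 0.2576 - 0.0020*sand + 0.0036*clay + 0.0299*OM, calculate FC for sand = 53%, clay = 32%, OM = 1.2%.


FC = 0.2576 - 0.0020*53 + 0.0036*32 + 0.0299*1.2
   = 0.2576 - 0.1060 + 0.1152 + 0.0359
   = 0.3027


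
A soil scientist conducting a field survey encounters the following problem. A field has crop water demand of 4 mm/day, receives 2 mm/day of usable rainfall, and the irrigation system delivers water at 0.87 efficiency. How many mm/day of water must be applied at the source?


IWR = (ETc - Pe) / Ea
    = (4 - 2) / 0.87
    = 2 / 0.87
    = 2.30 mm/day


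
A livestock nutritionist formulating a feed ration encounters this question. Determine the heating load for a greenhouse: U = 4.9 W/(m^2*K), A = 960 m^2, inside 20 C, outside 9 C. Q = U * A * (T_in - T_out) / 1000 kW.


dT = 20 - (9) = 11 K
Q = U * A * dT
  = 4.9 * 960 * 11
  = 51744 W = 51.74 kW


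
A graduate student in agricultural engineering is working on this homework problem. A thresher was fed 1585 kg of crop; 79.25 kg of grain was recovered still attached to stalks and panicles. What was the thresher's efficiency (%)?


eta = (total - unthreshed) / total * 100
    = (1585 - 79.25) / 1585 * 100
    = 1505.75 / 1585 * 100
    = 95%


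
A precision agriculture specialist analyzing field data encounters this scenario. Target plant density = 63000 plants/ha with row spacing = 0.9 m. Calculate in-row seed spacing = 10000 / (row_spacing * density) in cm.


spacing = 10000 / (row_sp * density)
        = 10000 / (0.9 * 63000)
        = 10000 / 56700
        = 0.17637 m = 17.64 cm


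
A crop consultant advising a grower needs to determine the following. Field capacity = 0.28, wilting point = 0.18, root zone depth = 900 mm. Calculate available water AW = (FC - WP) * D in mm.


AW = (FC - WP) * D
   = (0.28 - 0.18) * 900
   = 0.10 * 900
   = 90 mm


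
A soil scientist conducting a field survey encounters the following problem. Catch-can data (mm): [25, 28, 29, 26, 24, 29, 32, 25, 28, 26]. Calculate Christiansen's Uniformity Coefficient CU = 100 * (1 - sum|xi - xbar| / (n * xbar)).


xbar = 272 / 10 = 27.200
sum|xi - xbar| = 20
CU = 100 * (1 - 20 / (10 * 27.200))
   = 100 * (1 - 0.0735)
   = 92.65%


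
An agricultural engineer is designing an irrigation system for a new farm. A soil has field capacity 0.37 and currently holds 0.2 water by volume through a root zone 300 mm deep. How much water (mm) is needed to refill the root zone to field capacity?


SMD = (FC - theta) * D
    = (0.37 - 0.2) * 300
    = 0.170 * 300
    = 51 mm


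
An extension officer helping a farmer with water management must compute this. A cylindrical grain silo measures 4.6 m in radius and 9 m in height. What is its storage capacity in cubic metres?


V = pi * r^2 * h
  = pi * 4.6^2 * 9
  = pi * 21.16 * 9
  = 598.28 m^3


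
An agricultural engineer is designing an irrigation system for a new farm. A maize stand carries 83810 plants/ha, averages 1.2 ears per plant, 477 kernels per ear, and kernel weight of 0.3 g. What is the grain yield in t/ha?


Y = density * ears * kernels * kw
  = 83810 * 1.2 * 477 * 0.3 g/ha
  = 14391853.20 g/ha
  = 14391.85 kg/ha = 14.39 t/ha


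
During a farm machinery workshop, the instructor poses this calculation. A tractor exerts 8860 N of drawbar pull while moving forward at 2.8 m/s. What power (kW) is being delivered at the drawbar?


P = F * v / 1000
  = 8860 * 2.8 / 1000
  = 24808 / 1000
  = 24.81 kW


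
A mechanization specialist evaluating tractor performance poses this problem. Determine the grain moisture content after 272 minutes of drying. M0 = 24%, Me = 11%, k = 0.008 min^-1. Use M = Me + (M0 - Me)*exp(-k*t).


M = Me + (M0 - Me) * e^(-k*t)
  = 11 + (24 - 11) * e^(-0.008*272)
  = 11 + 13 * e^(-2.176)
  = 11 + 13 * 0.11349
  = 11 + 1.4754
  = 12.48%


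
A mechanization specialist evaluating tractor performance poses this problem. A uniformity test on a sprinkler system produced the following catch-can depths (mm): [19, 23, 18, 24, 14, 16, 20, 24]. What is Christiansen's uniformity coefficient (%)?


xbar = 158 / 8 = 19.750
sum|xi - xbar| = 24
CU = 100 * (1 - 24 / (8 * 19.750))
   = 100 * (1 - 0.1519)
   = 84.81%


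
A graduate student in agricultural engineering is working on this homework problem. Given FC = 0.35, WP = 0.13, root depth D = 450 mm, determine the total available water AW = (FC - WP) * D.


AW = (FC - WP) * D
   = (0.35 - 0.13) * 450
   = 0.22 * 450
   = 99 mm


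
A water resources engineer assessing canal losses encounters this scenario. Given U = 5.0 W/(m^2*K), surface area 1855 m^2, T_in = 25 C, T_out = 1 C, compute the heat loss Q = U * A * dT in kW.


dT = 25 - (1) = 24 K
Q = U * A * dT
  = 5.0 * 1855 * 24
  = 222600 W = 222.60 kW


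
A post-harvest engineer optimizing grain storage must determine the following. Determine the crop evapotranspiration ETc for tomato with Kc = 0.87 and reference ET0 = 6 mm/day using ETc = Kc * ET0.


ETc = Kc * ET0
    = 0.87 * 6
    = 5.22 mm/day


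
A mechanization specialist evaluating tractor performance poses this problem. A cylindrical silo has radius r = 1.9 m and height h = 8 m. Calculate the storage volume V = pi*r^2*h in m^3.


V = pi * r^2 * h
  = pi * 1.9^2 * 8
  = pi * 3.61 * 8
  = 90.73 m^3


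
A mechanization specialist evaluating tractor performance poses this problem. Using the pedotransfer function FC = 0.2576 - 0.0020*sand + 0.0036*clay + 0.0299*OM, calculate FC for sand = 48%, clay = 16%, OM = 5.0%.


FC = 0.2576 - 0.0020*48 + 0.0036*16 + 0.0299*5.0
   = 0.2576 - 0.0960 + 0.0576 + 0.1495
   = 0.3687


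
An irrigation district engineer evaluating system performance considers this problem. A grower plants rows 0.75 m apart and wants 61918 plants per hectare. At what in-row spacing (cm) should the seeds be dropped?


spacing = 10000 / (row_sp * density)
        = 10000 / (0.75 * 61918)
        = 10000 / 46438.50
        = 0.21534 m = 21.53 cm


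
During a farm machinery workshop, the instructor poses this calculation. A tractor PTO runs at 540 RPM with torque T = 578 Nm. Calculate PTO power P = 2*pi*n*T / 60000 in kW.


P = 2*pi*n*T / 60000
  = 2*pi * 540 * 578 / 60000
  = 1961107.80 / 60000
  = 32.69 kW


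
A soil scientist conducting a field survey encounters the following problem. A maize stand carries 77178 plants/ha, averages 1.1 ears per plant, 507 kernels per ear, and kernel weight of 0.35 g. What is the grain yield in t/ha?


Y = density * ears * kernels * kw
  = 77178 * 1.1 * 507 * 0.35 g/ha
  = 15064759.71 g/ha
  = 15064.76 kg/ha = 15.06 t/ha


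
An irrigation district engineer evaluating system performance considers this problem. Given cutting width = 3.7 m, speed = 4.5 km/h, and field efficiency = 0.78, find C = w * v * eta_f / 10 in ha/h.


C = w * v * eta_f / 10
  = 3.7 * 4.5 * 0.78 / 10
  = 12.99 / 10
  = 1.30 ha/h


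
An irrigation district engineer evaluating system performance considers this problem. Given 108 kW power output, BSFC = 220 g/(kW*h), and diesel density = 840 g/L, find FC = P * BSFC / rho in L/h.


FC = P * BSFC / rho_fuel
   = 108 * 220 / 840
   = 23760 / 840
   = 28.29 L/h


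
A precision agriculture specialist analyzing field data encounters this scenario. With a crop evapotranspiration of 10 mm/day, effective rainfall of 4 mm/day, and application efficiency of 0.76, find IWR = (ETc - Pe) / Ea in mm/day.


IWR = (ETc - Pe) / Ea
    = (10 - 4) / 0.76
    = 6 / 0.76
    = 7.89 mm/day


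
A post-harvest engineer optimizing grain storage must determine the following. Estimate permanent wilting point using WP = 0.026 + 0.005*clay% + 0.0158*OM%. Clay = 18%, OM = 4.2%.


WP = 0.026 + 0.005*18 + 0.0158*4.2
   = 0.026 + 0.0900 + 0.0664
   = 0.1824


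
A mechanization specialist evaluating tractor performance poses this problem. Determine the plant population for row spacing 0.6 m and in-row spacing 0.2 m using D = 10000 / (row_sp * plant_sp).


D = 10000 / (row_sp * plant_sp)
  = 10000 / (0.6 * 0.2)
  = 10000 / 0.1200
  = 83333.33 plants/ha


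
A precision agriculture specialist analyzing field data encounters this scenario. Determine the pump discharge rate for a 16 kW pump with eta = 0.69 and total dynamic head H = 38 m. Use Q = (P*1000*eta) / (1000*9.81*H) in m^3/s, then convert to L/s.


Q = (P * 1000 * eta) / (rho * g * H)
  = (16 * 1000 * 0.69) / (1000 * 9.81 * 38)
  = 11040 / 372780
  = 0.02962 m^3/s = 29.62 L/s


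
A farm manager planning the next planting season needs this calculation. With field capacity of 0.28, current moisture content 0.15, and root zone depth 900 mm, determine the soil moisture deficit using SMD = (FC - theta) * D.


SMD = (FC - theta) * D
    = (0.28 - 0.15) * 900
    = 0.130 * 900
    = 117 mm


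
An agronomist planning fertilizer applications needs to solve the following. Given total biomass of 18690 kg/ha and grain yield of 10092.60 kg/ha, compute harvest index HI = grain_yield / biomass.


HI = grain_yield / biomass
   = 10092.60 / 18690
   = 0.54


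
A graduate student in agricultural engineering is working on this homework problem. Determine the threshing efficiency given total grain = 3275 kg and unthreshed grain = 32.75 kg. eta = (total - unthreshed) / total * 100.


eta = (total - unthreshed) / total * 100
    = (3275 - 32.75) / 3275 * 100
    = 3242.25 / 3275 * 100
    = 99%


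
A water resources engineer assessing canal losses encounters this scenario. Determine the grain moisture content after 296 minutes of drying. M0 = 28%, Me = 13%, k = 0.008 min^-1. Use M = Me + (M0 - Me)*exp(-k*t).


M = Me + (M0 - Me) * e^(-k*t)
  = 13 + (28 - 13) * e^(-0.008*296)
  = 13 + 15 * e^(-2.368)
  = 13 + 15 * 0.09367
  = 13 + 1.4050
  = 14.41%


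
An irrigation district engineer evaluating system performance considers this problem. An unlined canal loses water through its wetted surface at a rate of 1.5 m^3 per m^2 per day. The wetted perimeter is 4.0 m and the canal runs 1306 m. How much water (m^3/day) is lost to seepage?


S = C * P * L
  = 1.5 * 4.0 * 1306
  = 7836 m^3/day


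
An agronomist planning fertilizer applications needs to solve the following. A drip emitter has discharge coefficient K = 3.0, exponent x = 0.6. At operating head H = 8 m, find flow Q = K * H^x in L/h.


Q = K * H^x
  = 3.0 * 8^0.6
  = 3.0 * 3.4822
  = 10.45 L/h


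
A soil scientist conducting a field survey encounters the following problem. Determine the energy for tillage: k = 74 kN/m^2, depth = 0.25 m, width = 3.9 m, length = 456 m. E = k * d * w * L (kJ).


E = k * d * w * L
  = 74 * 0.25 * 3.9 * 456
  = 32900.40 kJ


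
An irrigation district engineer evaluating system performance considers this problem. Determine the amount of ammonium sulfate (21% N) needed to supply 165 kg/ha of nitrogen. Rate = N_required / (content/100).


Rate = N_required / (N_content / 100)
     = 165 / (21 / 100)
     = 165 / 0.21
     = 785.71 kg/ha


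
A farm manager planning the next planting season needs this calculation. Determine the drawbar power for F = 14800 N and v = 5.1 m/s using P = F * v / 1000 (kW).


P = F * v / 1000
  = 14800 * 5.1 / 1000
  = 75480 / 1000
  = 75.48 kW


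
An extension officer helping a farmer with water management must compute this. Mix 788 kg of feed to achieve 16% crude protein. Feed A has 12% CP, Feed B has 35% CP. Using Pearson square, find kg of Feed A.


parts_A = CP_b - target = 35 - 16 = 19
parts_B = target - CP_a = 16 - 12 = 4
total_parts = 19 + 4 = 23
Feed A = 788 * 19 / 23 = 650.96 kg
Feed B = 788 * 4 / 23 = 137.04 kg

650.96 kg


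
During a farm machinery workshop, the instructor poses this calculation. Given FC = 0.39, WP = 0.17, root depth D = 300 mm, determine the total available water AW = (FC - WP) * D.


AW = (FC - WP) * D
   = (0.39 - 0.17) * 300
   = 0.22 * 300
   = 66 mm


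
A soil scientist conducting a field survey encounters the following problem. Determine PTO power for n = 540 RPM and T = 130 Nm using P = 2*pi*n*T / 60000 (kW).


P = 2*pi*n*T / 60000
  = 2*pi * 540 * 130 / 60000
  = 441079.61 / 60000
  = 7.35 kW


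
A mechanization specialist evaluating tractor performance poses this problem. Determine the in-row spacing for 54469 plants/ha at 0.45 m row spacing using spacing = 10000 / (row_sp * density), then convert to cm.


spacing = 10000 / (row_sp * density)
        = 10000 / (0.45 * 54469)
        = 10000 / 24511.05
        = 0.40798 m = 40.80 cm


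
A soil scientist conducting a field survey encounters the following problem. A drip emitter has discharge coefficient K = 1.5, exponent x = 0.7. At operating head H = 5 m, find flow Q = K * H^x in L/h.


Q = K * H^x
  = 1.5 * 5^0.7
  = 1.5 * 3.0852
  = 4.63 L/h


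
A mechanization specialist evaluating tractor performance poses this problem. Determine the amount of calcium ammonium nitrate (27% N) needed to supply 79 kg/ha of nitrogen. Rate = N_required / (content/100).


Rate = N_required / (N_content / 100)
     = 79 / (27 / 100)
     = 79 / 0.27
     = 292.59 kg/ha


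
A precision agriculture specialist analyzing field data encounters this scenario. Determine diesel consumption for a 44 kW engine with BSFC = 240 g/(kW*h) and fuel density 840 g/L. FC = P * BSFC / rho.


FC = P * BSFC / rho_fuel
   = 44 * 240 / 840
   = 10560 / 840
   = 12.57 L/h


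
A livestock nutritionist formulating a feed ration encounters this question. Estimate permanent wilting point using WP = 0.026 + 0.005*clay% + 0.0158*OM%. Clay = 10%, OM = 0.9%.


WP = 0.026 + 0.005*10 + 0.0158*0.9
   = 0.026 + 0.0500 + 0.0142
   = 0.0902


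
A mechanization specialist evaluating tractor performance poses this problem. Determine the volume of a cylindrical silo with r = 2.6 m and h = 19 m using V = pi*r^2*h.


V = pi * r^2 * h
  = pi * 2.6^2 * 19
  = pi * 6.76 * 19
  = 403.51 m^3


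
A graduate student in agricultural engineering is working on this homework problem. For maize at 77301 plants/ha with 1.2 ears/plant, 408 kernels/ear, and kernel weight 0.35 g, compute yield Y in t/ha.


Y = density * ears * kernels * kw
  = 77301 * 1.2 * 408 * 0.35 g/ha
  = 13246299.36 g/ha
  = 13246.30 kg/ha = 13.25 t/ha


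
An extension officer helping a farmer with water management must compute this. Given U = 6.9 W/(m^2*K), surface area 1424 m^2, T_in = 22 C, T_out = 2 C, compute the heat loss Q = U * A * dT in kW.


dT = 22 - (2) = 20 K
Q = U * A * dT
  = 6.9 * 1424 * 20
  = 196512 W = 196.51 kW


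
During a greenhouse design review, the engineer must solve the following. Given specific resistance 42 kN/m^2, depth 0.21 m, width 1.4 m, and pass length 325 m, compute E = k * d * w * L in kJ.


E = k * d * w * L
  = 42 * 0.21 * 1.4 * 325
  = 4013.10 kJ


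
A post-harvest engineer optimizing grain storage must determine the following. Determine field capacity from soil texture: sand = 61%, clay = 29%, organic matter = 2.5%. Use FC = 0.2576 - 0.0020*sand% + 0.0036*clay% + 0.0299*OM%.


FC = 0.2576 - 0.0020*61 + 0.0036*29 + 0.0299*2.5
   = 0.2576 - 0.1220 + 0.1044 + 0.0748
   = 0.3148


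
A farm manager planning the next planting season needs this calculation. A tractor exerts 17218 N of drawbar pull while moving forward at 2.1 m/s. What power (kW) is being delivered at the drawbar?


P = F * v / 1000
  = 17218 * 2.1 / 1000
  = 36157.80 / 1000
  = 36.16 kW


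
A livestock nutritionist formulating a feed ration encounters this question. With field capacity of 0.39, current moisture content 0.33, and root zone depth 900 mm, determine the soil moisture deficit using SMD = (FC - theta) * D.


SMD = (FC - theta) * D
    = (0.39 - 0.33) * 900
    = 0.060 * 900
    = 54 mm


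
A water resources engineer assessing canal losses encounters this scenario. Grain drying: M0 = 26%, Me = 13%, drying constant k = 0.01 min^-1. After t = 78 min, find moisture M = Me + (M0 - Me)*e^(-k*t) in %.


M = Me + (M0 - Me) * e^(-k*t)
  = 13 + (26 - 13) * e^(-0.01*78)
  = 13 + 13 * e^(-0.780)
  = 13 + 13 * 0.45841
  = 13 + 5.9593
  = 18.96%


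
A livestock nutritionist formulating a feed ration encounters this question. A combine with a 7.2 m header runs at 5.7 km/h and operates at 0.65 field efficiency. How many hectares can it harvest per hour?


C = w * v * eta_f / 10
  = 7.2 * 5.7 * 0.65 / 10
  = 26.68 / 10
  = 2.67 ha/h


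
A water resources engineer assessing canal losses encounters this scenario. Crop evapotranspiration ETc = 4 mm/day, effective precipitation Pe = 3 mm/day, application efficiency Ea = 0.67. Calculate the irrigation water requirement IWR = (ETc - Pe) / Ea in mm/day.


IWR = (ETc - Pe) / Ea
    = (4 - 3) / 0.67
    = 1 / 0.67
    = 1.49 mm/day


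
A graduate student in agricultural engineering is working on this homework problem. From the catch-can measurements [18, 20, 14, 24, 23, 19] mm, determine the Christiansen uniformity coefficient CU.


xbar = 118 / 6 = 19.667
sum|xi - xbar| = 16
CU = 100 * (1 - 16 / (6 * 19.667))
   = 100 * (1 - 0.1356)
   = 86.44%


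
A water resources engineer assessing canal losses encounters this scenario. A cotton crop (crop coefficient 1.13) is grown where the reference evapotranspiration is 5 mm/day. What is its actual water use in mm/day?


ETc = Kc * ET0
    = 1.13 * 5
    = 5.65 mm/day


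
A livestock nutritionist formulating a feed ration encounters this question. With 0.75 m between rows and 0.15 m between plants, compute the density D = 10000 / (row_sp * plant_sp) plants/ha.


D = 10000 / (row_sp * plant_sp)
  = 10000 / (0.75 * 0.15)
  = 10000 / 0.1125
  = 88888.89 plants/ha


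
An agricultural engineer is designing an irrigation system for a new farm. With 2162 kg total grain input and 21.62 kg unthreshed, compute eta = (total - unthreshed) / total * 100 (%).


eta = (total - unthreshed) / total * 100
    = (2162 - 21.62) / 2162 * 100
    = 2140.38 / 2162 * 100
    = 99%


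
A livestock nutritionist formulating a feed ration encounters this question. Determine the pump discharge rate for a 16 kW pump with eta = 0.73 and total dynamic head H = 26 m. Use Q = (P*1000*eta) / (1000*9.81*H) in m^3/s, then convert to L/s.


Q = (P * 1000 * eta) / (rho * g * H)
  = (16 * 1000 * 0.73) / (1000 * 9.81 * 26)
  = 11680 / 255060
  = 0.04579 m^3/s = 45.79 L/s


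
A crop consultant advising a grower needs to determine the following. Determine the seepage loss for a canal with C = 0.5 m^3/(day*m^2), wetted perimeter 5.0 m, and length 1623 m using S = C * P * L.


S = C * P * L
  = 0.5 * 5.0 * 1623
  = 4057.50 m^3/day


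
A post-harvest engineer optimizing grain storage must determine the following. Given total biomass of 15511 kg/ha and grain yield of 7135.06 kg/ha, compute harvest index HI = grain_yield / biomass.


HI = grain_yield / biomass
   = 7135.06 / 15511
   = 0.46


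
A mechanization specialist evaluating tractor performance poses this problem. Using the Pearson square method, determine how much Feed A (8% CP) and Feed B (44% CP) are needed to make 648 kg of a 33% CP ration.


parts_A = CP_b - target = 44 - 33 = 11
parts_B = target - CP_a = 33 - 8 = 25
total_parts = 11 + 25 = 36
Feed A = 648 * 11 / 36 = 198 kg
Feed B = 648 * 25 / 36 = 450 kg

198 kg


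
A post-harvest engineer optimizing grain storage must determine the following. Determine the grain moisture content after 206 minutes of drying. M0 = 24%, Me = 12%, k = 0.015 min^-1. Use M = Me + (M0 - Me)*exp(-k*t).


M = Me + (M0 - Me) * e^(-k*t)
  = 12 + (24 - 12) * e^(-0.015*206)
  = 12 + 12 * e^(-3.090)
  = 12 + 12 * 0.04550
  = 12 + 0.5460
  = 12.55%


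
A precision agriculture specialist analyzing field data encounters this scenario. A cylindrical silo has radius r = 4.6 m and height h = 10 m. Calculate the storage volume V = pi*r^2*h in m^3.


V = pi * r^2 * h
  = pi * 4.6^2 * 10
  = pi * 21.16 * 10
  = 664.76 m^3


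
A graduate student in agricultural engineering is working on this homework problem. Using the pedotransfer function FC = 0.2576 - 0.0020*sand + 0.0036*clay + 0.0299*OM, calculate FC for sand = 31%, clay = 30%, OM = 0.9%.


FC = 0.2576 - 0.0020*31 + 0.0036*30 + 0.0299*0.9
   = 0.2576 - 0.0620 + 0.1080 + 0.0269
   = 0.3305


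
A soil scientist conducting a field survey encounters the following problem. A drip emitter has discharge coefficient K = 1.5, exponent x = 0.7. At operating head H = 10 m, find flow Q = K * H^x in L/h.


Q = K * H^x
  = 1.5 * 10^0.7
  = 1.5 * 5.0119
  = 7.52 L/h


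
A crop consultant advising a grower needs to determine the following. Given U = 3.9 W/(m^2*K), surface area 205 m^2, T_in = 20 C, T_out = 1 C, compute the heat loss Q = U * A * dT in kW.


dT = 20 - (1) = 19 K
Q = U * A * dT
  = 3.9 * 205 * 19
  = 15190.50 W = 15.19 kW


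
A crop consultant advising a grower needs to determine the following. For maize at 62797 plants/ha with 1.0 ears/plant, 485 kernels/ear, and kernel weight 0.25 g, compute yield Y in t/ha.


Y = density * ears * kernels * kw
  = 62797 * 1.0 * 485 * 0.25 g/ha
  = 7614136.25 g/ha
  = 7614.14 kg/ha = 7.61 t/ha


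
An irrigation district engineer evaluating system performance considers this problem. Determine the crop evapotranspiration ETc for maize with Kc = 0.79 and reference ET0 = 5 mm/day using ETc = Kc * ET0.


ETc = Kc * ET0
    = 0.79 * 5
    = 3.95 mm/day


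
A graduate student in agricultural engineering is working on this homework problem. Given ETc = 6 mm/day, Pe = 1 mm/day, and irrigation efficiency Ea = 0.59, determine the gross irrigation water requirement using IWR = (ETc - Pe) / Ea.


IWR = (ETc - Pe) / Ea
    = (6 - 1) / 0.59
    = 5 / 0.59
    = 8.47 mm/day


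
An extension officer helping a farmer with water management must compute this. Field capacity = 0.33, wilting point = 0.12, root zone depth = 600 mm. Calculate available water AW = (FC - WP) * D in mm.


AW = (FC - WP) * D
   = (0.33 - 0.12) * 600
   = 0.21 * 600
   = 126 mm
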